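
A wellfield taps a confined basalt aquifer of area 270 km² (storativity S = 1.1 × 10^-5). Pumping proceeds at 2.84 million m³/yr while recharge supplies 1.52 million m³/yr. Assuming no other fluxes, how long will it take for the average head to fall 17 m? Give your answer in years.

t ≈ 0.0383 years

A = 270 km² = 2.7 × 10^8 m²
ΔV = S × A × Δh = 1.1 × 10^-5 × 2.7 × 10^8 × 17 = 50490 m³
Net withdrawal = 2.84 − 1.52 = 1.32 million m³/yr = 3616 m³/d
t = ΔV / Q = 50490 m³ / 3616 m³/d = 13.96 d
t = 13.96 d ≈ 0.03825 years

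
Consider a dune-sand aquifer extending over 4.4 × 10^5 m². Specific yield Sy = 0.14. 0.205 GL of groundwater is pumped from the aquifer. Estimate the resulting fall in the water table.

ΔV = 0.205 GL = 2.05 × 10^5 m³
Δh = ΔV / (Sy × A) = 2.05 × 10^5 m³ / (0.14 × 4.4 × 10^5 m²) = 3.328 m

Δh ≈ 3.33 m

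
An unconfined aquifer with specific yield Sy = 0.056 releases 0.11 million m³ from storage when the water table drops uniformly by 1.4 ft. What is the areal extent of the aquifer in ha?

A ≈ 460 ha

Δh = 1.4 ft = 0.4267 m
ΔV = 0.11 million m³ = 1.1 × 10^5 m³
A = ΔV / (Sy × Δh) = 1.1 × 10^5 / (0.056 × 0.4267) = 4.603 × 10^6 m²
A = 4.603 × 10^6 m² = 460.3 ha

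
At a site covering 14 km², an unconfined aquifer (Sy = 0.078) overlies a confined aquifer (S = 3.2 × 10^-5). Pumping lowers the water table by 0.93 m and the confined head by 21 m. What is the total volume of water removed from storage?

ΔV ≈ 1.02 × 10^6 m³

A = 14 km² = 1.4 × 10^7 m²
Unconfined: ΔV_u = Sy × A × Δh_u = 0.078 × 1.4 × 10^7 × 0.93 = 1.016 × 10^6 m³
Confined: ΔV_c = S × A × Δh_c = 3.2 × 10^-5 × 1.4 × 10^7 × 21 = 9408 m³
Total ΔV = 1.016 × 10^6 + 9408 = 1.025 × 10^6 m³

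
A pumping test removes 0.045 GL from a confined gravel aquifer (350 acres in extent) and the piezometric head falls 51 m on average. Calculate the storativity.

S ≈ 6.2 × 10^-4

A = 350 acres = 1.416 × 10^6 m²
ΔV = 0.045 GL = 45000 m³
S = ΔV / (A × Δh) = 45000 m³ / (1.416 × 10^6 m² × 51 m) = 6.23 × 10^-4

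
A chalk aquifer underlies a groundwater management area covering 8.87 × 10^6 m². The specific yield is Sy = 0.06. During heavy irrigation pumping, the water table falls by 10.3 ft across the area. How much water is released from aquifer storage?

Δh = 10.3 ft = 3.139 m
ΔV = Sy × A × Δh = 0.06 × 8.87 × 10^6 m² × 3.139 m = 1.671 × 10^6 m³

ΔV ≈ 1.67 × 10^6 m³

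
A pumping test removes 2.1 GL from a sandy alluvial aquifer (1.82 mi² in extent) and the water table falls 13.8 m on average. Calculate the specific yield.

A = 1.82 mi² = 4.714 × 10^6 m²
ΔV = 2.1 GL = 2.1 × 10^6 m³
Sy = ΔV / (A × Δh) = 2.1 × 10^6 m³ / (4.714 × 10^6 m² × 13.8 m) = 0.03228

Sy ≈ 0.032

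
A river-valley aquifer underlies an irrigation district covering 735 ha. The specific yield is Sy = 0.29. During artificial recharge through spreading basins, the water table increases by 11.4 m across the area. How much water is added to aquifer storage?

ΔV ≈ 2.43 × 10^7 m³

A = 735 ha = 7.35 × 10^6 m²
ΔV = Sy × A × Δh = 0.29 × 7.35 × 10^6 m² × 11.4 m = 2.43 × 10^7 m³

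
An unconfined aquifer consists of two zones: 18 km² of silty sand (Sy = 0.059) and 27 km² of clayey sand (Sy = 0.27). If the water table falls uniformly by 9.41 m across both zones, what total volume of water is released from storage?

ΔV ≈ 7.86 × 10^7 m³

A₁ = 18 km² = 1.8 × 10^7 m²; A₂ = 27 km² = 2.7 × 10^7 m²
ΔV₁ = 0.059 × 1.8 × 10^7 × 9.41 = 9.993 × 10^6 m³
ΔV₂ = 0.27 × 2.7 × 10^7 × 9.41 = 6.86 × 10^7 m³
ΔV = ΔV₁ + ΔV₂ = 7.859 × 10^7 m³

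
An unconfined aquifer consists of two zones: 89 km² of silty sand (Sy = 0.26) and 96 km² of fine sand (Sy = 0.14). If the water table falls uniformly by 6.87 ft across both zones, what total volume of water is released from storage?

A₁ = 89 km² = 8.9 × 10^7 m²; A₂ = 96 km² = 9.6 × 10^7 m²
Δh = 6.87 ft = 2.094 m
ΔV₁ = 0.26 × 8.9 × 10^7 × 2.094 = 4.845 × 10^7 m³
ΔV₂ = 0.14 × 9.6 × 10^7 × 2.094 = 2.814 × 10^7 m³
ΔV = ΔV₁ + ΔV₂ = 7.66 × 10^7 m³

ΔV ≈ 7.66 × 10^7 m³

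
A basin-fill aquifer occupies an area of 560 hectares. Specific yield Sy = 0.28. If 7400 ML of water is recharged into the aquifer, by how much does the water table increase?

Δh ≈ 4.72 m

A = 560 hectares = 5.6 × 10^6 m²
ΔV = 7400 ML = 7.4 × 10^6 m³
Δh = ΔV / (Sy × A) = 7.4 × 10^6 m³ / (0.28 × 5.6 × 10^6 m²) = 4.719 m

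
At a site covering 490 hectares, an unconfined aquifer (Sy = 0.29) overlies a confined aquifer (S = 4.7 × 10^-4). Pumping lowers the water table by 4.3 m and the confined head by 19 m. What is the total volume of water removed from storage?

ΔV ≈ 6.15 × 10^6 m³

A = 490 hectares = 4.9 × 10^6 m²
Unconfined: ΔV_u = Sy × A × Δh_u = 0.29 × 4.9 × 10^6 × 4.3 = 6.11 × 10^6 m³
Confined: ΔV_c = S × A × Δh_c = 4.7 × 10^-4 × 4.9 × 10^6 × 19 = 43760 m³
Total ΔV = 6.11 × 10^6 + 43760 = 6.154 × 10^6 m³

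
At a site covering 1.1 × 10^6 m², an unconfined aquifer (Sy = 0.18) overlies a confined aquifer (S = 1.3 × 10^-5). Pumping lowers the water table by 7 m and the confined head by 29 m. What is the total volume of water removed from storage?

ΔV ≈ 1.39 × 10^6 m³

Unconfined: ΔV_u = Sy × A × Δh_u = 0.18 × 1.1 × 10^6 × 7 = 1.386 × 10^6 m³
Confined: ΔV_c = S × A × Δh_c = 1.3 × 10^-5 × 1.1 × 10^6 × 29 = 414.7 m³
Total ΔV = 1.386 × 10^6 + 414.7 = 1.386 × 10^6 m³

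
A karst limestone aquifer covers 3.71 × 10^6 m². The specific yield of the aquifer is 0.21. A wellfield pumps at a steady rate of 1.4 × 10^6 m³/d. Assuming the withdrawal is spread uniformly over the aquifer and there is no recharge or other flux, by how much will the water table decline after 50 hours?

Δh ≈ 3.74 m

t = 50 hours = 2.083 d
ΔV = Q × t = 1.4 × 10^6 m³/d × 2.083 d = 2.917 × 10^6 m³
Δh = ΔV / (Sy × A) = 2.917 × 10^6 / (0.21 × 3.71 × 10^6) = 3.744 m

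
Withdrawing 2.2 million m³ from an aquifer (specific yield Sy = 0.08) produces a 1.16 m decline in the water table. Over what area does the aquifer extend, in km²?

A ≈ 23.7 km²

ΔV = 2.2 million m³ = 2.2 × 10^6 m³
A = ΔV / (Sy × Δh) = 2.2 × 10^6 / (0.08 × 1.16) = 2.371 × 10^7 m²
A = 2.371 × 10^7 m² = 23.71 km²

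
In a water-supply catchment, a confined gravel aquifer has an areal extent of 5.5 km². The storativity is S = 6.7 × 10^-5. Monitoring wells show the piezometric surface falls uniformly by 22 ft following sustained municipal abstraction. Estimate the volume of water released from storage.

ΔV ≈ 2470 m³

A = 5.5 km² = 5.5 × 10^6 m²
Δh = 22 ft = 6.706 m
ΔV = S × A × Δh = 6.7 × 10^-5 × 5.5 × 10^6 m² × 6.706 m = 2471 m³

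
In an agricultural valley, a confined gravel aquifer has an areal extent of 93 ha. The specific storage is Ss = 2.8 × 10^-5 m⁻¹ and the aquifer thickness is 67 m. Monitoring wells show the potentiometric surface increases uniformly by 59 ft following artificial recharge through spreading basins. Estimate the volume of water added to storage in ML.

S = Ss × b = 2.8 × 10^-5 m⁻¹ × 67 m = 1.876 × 10^-3
A = 93 ha = 9.3 × 10^5 m²
Δh = 59 ft = 17.98 m
ΔV = S × A × Δh = 0.001876 × 9.3 × 10^5 m² × 17.98 m = 31370 m³
ΔV = 31370 m³ = 31.37 ML

ΔV ≈ 31.4 ML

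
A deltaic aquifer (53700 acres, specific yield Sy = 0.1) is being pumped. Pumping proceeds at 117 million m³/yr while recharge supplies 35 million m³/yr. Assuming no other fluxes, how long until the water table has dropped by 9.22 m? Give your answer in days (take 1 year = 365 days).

t ≈ 892 days

A = 53700 acres = 2.173 × 10^8 m²
ΔV = Sy × A × Δh = 0.1 × 2.173 × 10^8 × 9.22 = 2.004 × 10^8 m³
Net withdrawal = 117 − 35 = 82 million m³/yr = 2.247 × 10^5 m³/d
t = ΔV / Q = 2.004 × 10^8 m³ / 2.247 × 10^5 m³/d = 891.9 d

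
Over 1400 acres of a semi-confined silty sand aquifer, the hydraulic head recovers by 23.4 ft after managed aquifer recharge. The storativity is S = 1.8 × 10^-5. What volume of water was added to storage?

A = 1400 acres = 5.666 × 10^6 m²
Δh = 23.4 ft = 7.132 m
ΔV = S × A × Δh = 1.8 × 10^-5 × 5.666 × 10^6 m² × 7.132 m = 727.4 m³

ΔV ≈ 727 m³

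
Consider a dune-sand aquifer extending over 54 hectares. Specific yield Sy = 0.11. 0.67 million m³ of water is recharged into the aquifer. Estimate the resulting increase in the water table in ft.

A = 54 hectares = 5.4 × 10^5 m²
ΔV = 0.67 million m³ = 6.7 × 10^5 m³
Δh = ΔV / (Sy × A) = 6.7 × 10^5 m³ / (0.11 × 5.4 × 10^5 m²) = 11.28 m
Δh = 11.28 m = 37.01 ft

Δh ≈ 37 ft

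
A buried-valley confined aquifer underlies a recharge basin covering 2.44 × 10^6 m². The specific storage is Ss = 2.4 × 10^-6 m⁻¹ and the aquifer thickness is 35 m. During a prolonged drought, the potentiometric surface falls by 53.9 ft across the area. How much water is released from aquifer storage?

ΔV ≈ 3370 m³

S = Ss × b = 2.4 × 10^-6 m⁻¹ × 35 m = 8.4 × 10^-5
Δh = 53.9 ft = 16.43 m
ΔV = S × A × Δh = 8.4 × 10^-5 × 2.44 × 10^6 m² × 16.43 m = 3367 m³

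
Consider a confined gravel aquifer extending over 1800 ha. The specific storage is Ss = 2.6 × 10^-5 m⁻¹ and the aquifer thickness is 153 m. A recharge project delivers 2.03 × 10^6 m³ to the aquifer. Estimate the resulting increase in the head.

Δh ≈ 28.4 m

S = Ss × b = 2.6 × 10^-5 m⁻¹ × 153 m = 3.978 × 10^-3
A = 1800 ha = 1.8 × 10^7 m²
Δh = ΔV / (S × A) = 2.03 × 10^6 m³ / (0.003978 × 1.8 × 10^7 m²) = 28.35 m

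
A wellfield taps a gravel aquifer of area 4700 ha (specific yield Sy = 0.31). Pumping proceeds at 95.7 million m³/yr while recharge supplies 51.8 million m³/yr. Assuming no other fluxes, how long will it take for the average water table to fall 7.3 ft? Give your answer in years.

A = 4700 ha = 4.7 × 10^7 m²
Δh = 7.3 ft = 2.225 m
ΔV = Sy × A × Δh = 0.31 × 4.7 × 10^7 × 2.225 = 3.242 × 10^7 m³
Net withdrawal = 95.7 − 51.8 = 43.9 million m³/yr = 1.203 × 10^5 m³/d
t = ΔV / Q = 3.242 × 10^7 m³ / 1.203 × 10^5 m³/d = 269.5 d
t = 269.5 d ≈ 0.7385 years

t ≈ 0.738 years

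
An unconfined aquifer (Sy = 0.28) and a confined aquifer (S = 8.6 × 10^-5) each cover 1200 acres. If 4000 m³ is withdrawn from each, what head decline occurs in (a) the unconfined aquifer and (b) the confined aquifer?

Δh_u ≈ 0.00294 m; Δh_c ≈ 9.58 m

A = 1200 acres = 4.856 × 10^6 m²
Unconfined: Δh_u = ΔV/(Sy·A) = 4000/(0.28 × 4.856 × 10^6) = 0.002942 m
Confined: Δh_c = ΔV/(S·A) = 4000/(8.6 × 10^-5 × 4.856 × 10^6) = 9.578 m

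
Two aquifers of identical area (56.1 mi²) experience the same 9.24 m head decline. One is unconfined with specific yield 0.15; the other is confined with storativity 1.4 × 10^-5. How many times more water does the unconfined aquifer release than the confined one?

ΔV_u / ΔV_c ≈ 10700

A = 56.1 mi² = 1.453 × 10^8 m²
Unconfined: ΔV_u = Sy × A × Δh = 0.15 × 1.453 × 10^8 × 9.24 = 2.014 × 10^8 m³
Confined: ΔV_c = S × A × Δh = 1.4 × 10^-5 × 1.453 × 10^8 × 9.24 = 18800 m³
Ratio = ΔV_u / ΔV_c = Sy / S = 0.15 / 1.4 × 10^-5 = 10710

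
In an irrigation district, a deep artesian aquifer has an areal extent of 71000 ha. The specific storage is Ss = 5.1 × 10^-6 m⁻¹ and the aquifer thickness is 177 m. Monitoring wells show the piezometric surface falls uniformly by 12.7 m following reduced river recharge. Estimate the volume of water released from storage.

S = Ss × b = 5.1 × 10^-6 m⁻¹ × 177 m = 9.027 × 10^-4
A = 71000 ha = 7.1 × 10^8 m²
ΔV = S × A × Δh = 9.027 × 10^-4 × 7.1 × 10^8 m² × 12.7 m = 8.14 × 10^6 m³

ΔV ≈ 8.14 × 10^6 m³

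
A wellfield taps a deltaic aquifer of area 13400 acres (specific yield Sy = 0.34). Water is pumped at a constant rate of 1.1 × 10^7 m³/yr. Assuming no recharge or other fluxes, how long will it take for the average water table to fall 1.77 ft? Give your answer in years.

t ≈ 0.904 years

A = 13400 acres = 5.423 × 10^7 m²
Δh = 1.77 ft = 0.5395 m
ΔV = Sy × A × Δh = 0.34 × 5.423 × 10^7 × 0.5395 = 9.947 × 10^6 m³
Q = 1.1 × 10^7 m³/yr = 30140 m³/d
t = ΔV / Q = 9.947 × 10^6 m³ / 30140 m³/d = 330.1 d
t = 330.1 d ≈ 0.9043 years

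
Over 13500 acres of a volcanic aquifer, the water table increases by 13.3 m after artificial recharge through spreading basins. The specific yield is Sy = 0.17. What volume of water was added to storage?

A = 13500 acres = 5.463 × 10^7 m²
ΔV = Sy × A × Δh = 0.17 × 5.463 × 10^7 m² × 13.3 m = 1.235 × 10^8 m³

ΔV ≈ 1.24 × 10^8 m³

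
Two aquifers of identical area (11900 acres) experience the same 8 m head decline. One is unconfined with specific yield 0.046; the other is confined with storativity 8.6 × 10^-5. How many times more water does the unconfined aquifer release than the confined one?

ΔV_u / ΔV_c ≈ 535

A = 11900 acres = 4.816 × 10^7 m²
Unconfined: ΔV_u = Sy × A × Δh = 0.046 × 4.816 × 10^7 × 8 = 1.772 × 10^7 m³
Confined: ΔV_c = S × A × Δh = 8.6 × 10^-5 × 4.816 × 10^7 × 8 = 33130 m³
Ratio = ΔV_u / ΔV_c = Sy / S = 0.046 / 8.6 × 10^-5 = 534.9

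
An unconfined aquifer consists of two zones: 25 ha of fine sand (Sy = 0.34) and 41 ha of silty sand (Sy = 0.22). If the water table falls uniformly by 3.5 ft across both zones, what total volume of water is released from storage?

A₁ = 25 ha = 2.5 × 10^5 m²; A₂ = 41 ha = 4.1 × 10^5 m²
Δh = 3.5 ft = 1.067 m
ΔV₁ = 0.34 × 2.5 × 10^5 × 1.067 = 90680 m³
ΔV₂ = 0.22 × 4.1 × 10^5 × 1.067 = 96230 m³
ΔV = ΔV₁ + ΔV₂ = 1.869 × 10^5 m³

ΔV ≈ 1.87 × 10^5 m³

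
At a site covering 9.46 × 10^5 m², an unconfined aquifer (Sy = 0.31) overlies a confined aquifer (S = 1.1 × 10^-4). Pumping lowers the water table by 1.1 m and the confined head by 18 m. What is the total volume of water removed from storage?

ΔV ≈ 3.24 × 10^5 m³

Unconfined: ΔV_u = Sy × A × Δh_u = 0.31 × 9.46 × 10^5 × 1.1 = 3.226 × 10^5 m³
Confined: ΔV_c = S × A × Δh_c = 1.1 × 10^-4 × 9.46 × 10^5 × 18 = 1873 m³
Total ΔV = 3.226 × 10^5 + 1873 = 3.245 × 10^5 m³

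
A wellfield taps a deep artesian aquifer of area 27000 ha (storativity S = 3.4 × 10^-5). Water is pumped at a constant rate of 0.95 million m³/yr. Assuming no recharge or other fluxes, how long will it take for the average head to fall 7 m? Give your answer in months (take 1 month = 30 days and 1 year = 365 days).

A = 27000 ha = 2.7 × 10^8 m²
ΔV = S × A × Δh = 3.4 × 10^-5 × 2.7 × 10^8 × 7 = 64260 m³
Q = 0.95 million m³/yr = 2603 m³/d
t = ΔV / Q = 64260 m³ / 2603 m³/d = 24.69 d
t = 24.69 d ≈ 0.823 months

t ≈ 0.823 months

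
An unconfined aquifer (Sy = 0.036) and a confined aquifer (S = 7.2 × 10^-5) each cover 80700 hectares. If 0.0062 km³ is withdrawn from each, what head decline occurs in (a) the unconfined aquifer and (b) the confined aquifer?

A = 80700 hectares = 8.07 × 10^8 m²
ΔV = 0.0062 km³ = 6.2 × 10^6 m³
Unconfined: Δh_u = ΔV/(Sy·A) = 6.2 × 10^6/(0.036 × 8.07 × 10^8) = 0.2134 m
Confined: Δh_c = ΔV/(S·A) = 6.2 × 10^6/(7.2 × 10^-5 × 8.07 × 10^8) = 106.7 m

Δh_u ≈ 0.213 m; Δh_c ≈ 107 m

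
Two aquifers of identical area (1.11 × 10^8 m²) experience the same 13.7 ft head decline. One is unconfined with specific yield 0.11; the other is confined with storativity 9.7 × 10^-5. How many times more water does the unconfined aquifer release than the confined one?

Δh = 13.7 ft = 4.176 m
Unconfined: ΔV_u = Sy × A × Δh = 0.11 × 1.11 × 10^8 × 4.176 = 5.099 × 10^7 m³
Confined: ΔV_c = S × A × Δh = 9.7 × 10^-5 × 1.11 × 10^8 × 4.176 = 44960 m³
Ratio = ΔV_u / ΔV_c = Sy / S = 0.11 / 9.7 × 10^-5 = 1134

ΔV_u / ΔV_c ≈ 1130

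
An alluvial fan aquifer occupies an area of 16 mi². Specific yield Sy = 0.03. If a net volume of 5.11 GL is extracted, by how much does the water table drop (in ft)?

A = 16 mi² = 4.144 × 10^7 m²
ΔV = 5.11 GL = 5.11 × 10^6 m³
Δh = ΔV / (Sy × A) = 5.11 × 10^6 m³ / (0.03 × 4.144 × 10^7 m²) = 4.11 m
Δh = 4.11 m = 13.49 ft

Δh ≈ 13.5 ft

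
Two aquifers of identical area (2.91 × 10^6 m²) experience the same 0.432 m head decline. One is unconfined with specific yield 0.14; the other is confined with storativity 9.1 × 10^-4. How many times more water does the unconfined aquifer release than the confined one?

ΔV_u / ΔV_c ≈ 154

Unconfined: ΔV_u = Sy × A × Δh = 0.14 × 2.91 × 10^6 × 0.432 = 1.76 × 10^5 m³
Confined: ΔV_c = S × A × Δh = 9.1 × 10^-4 × 2.91 × 10^6 × 0.432 = 1144 m³
Ratio = ΔV_u / ΔV_c = Sy / S = 0.14 / 9.1 × 10^-4 = 153.8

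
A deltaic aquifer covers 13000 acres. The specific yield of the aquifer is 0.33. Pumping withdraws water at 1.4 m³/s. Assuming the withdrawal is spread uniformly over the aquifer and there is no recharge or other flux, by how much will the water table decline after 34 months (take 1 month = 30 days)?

Δh ≈ 7.11 m

A = 13000 acres = 5.261 × 10^7 m²
Q = 1.4 m³/s = 1.21 × 10^5 m³/d
t = 34 months = 1020 d
ΔV = Q × t = 1.21 × 10^5 m³/d × 1020 d = 1.234 × 10^8 m³
Δh = ΔV / (Sy × A) = 1.234 × 10^8 / (0.33 × 5.261 × 10^7) = 7.107 m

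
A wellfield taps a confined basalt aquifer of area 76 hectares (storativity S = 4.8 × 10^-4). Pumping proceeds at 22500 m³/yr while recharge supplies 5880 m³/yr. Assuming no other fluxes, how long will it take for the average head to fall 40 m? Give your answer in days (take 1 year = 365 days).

t ≈ 320 days

A = 76 hectares = 7.6 × 10^5 m²
ΔV = S × A × Δh = 4.8 × 10^-4 × 7.6 × 10^5 × 40 = 14590 m³
Net withdrawal = 22500 − 5880 = 16620 m³/yr = 45.53 m³/d
t = ΔV / Q = 14590 m³ / 45.53 m³/d = 320.5 d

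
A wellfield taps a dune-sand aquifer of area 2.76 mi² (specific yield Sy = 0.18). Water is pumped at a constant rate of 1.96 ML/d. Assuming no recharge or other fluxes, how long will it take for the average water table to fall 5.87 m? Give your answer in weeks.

A = 2.76 mi² = 7.148 × 10^6 m²
ΔV = Sy × A × Δh = 0.18 × 7.148 × 10^6 × 5.87 = 7.553 × 10^6 m³
Q = 1.96 ML/d = 1960 m³/d
t = ΔV / Q = 7.553 × 10^6 m³ / 1960 m³/d = 3854 d
t = 3854 d ≈ 550.5 weeks

t ≈ 551 weeks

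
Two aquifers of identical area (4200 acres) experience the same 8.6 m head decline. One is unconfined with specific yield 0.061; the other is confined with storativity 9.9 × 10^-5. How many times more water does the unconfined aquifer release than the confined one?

ΔV_u / ΔV_c ≈ 616

A = 4200 acres = 1.7 × 10^7 m²
Unconfined: ΔV_u = Sy × A × Δh = 0.061 × 1.7 × 10^7 × 8.6 = 8.917 × 10^6 m³
Confined: ΔV_c = S × A × Δh = 9.9 × 10^-5 × 1.7 × 10^7 × 8.6 = 14470 m³
Ratio = ΔV_u / ΔV_c = Sy / S = 0.061 / 9.9 × 10^-5 = 616.2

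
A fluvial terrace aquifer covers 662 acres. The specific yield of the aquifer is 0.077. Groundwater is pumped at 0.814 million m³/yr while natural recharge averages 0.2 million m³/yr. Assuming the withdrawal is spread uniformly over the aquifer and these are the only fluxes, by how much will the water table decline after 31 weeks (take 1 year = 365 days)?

A = 662 acres = 2.679 × 10^6 m²
Net abstraction = 0.814 − 0.2 = 0.614 million m³/yr
Q_net = 0.614 million m³/yr = 1682 m³/d
t = 31 weeks = 217 d
ΔV = Q × t = 1682 m³/d × 217 d = 3.65 × 10^5 m³
Δh = ΔV / (Sy × A) = 3.65 × 10^5 / (0.077 × 2.679 × 10^6) = 1.77 m

Δh ≈ 1.77 m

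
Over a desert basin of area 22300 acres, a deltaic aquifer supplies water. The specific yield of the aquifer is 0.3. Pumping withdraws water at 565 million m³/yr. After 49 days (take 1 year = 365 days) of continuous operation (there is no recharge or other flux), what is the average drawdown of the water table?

A = 22300 acres = 9.024 × 10^7 m²
Q = 565 million m³/yr = 1.548 × 10^6 m³/d
ΔV = Q × t = 1.548 × 10^6 m³/d × 49 d = 7.585 × 10^7 m³
Δh = ΔV / (Sy × A) = 7.585 × 10^7 / (0.3 × 9.024 × 10^7) = 2.802 m

Δh ≈ 2.8 m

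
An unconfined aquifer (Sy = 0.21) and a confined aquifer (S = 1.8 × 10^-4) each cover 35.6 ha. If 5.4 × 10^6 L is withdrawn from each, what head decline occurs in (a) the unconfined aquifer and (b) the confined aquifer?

A = 35.6 ha = 3.56 × 10^5 m²
ΔV = 5.4 × 10^6 L = 5400 m³
Unconfined: Δh_u = ΔV/(Sy·A) = 5400/(0.21 × 3.56 × 10^5) = 0.07223 m
Confined: Δh_c = ΔV/(S·A) = 5400/(1.8 × 10^-4 × 3.56 × 10^5) = 84.27 m

Δh_u ≈ 0.0722 m; Δh_c ≈ 84.3 m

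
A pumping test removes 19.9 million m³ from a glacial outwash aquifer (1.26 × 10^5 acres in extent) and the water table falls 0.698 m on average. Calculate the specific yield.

Sy ≈ 0.056

A = 1.26 × 10^5 acres = 5.099 × 10^8 m²
ΔV = 19.9 million m³ = 1.99 × 10^7 m³
Sy = ΔV / (A × Δh) = 1.99 × 10^7 m³ / (5.099 × 10^8 m² × 0.698 m) = 0.05591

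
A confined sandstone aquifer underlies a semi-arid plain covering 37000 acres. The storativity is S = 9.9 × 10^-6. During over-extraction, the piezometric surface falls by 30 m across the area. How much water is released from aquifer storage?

A = 37000 acres = 1.497 × 10^8 m²
ΔV = S × A × Δh = 9.9 × 10^-6 × 1.497 × 10^8 m² × 30 m = 44470 m³

ΔV ≈ 44500 m³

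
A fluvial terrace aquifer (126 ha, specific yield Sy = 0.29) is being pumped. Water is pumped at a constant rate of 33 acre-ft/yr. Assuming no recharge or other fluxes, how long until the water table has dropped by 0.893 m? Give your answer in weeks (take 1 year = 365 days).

t ≈ 418 weeks

A = 126 ha = 1.26 × 10^6 m²
ΔV = Sy × A × Δh = 0.29 × 1.26 × 10^6 × 0.893 = 3.263 × 10^5 m³
Q = 33 acre-ft/yr = 111.5 m³/d
t = ΔV / Q = 3.263 × 10^5 m³ / 111.5 m³/d = 2926 d
t = 2926 d ≈ 418 weeks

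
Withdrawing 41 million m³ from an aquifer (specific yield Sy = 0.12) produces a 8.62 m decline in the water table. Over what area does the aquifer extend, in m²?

A ≈ 3.96 × 10^7 m²

ΔV = 41 million m³ = 4.1 × 10^7 m³
A = ΔV / (Sy × Δh) = 4.1 × 10^7 / (0.12 × 8.62) = 3.964 × 10^7 m²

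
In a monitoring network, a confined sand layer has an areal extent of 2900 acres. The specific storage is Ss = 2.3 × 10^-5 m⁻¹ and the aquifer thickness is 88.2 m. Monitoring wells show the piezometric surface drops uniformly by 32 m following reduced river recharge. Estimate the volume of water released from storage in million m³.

S = Ss × b = 2.3 × 10^-5 m⁻¹ × 88.2 m = 2.029 × 10^-3
A = 2900 acres = 1.174 × 10^7 m²
ΔV = S × A × Δh = 0.002029 × 1.174 × 10^7 m² × 32 m = 7.618 × 10^5 m³
ΔV = 7.618 × 10^5 m³ = 0.7618 million m³

ΔV ≈ 0.762 million m³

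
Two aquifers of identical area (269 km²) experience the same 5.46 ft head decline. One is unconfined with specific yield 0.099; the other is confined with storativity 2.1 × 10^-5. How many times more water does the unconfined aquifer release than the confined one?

ΔV_u / ΔV_c ≈ 4710

A = 269 km² = 2.69 × 10^8 m²
Δh = 5.46 ft = 1.664 m
Unconfined: ΔV_u = Sy × A × Δh = 0.099 × 2.69 × 10^8 × 1.664 = 4.432 × 10^7 m³
Confined: ΔV_c = S × A × Δh = 2.1 × 10^-5 × 2.69 × 10^8 × 1.664 = 9401 m³
Ratio = ΔV_u / ΔV_c = Sy / S = 0.099 / 2.1 × 10^-5 = 4714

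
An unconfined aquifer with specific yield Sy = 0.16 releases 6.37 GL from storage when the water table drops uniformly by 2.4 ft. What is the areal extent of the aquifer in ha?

Δh = 2.4 ft = 0.7315 m
ΔV = 6.37 GL = 6.37 × 10^6 m³
A = ΔV / (Sy × Δh) = 6.37 × 10^6 / (0.16 × 0.7315) = 5.442 × 10^7 m²
A = 5.442 × 10^7 m² = 5442 ha

A ≈ 5440 ha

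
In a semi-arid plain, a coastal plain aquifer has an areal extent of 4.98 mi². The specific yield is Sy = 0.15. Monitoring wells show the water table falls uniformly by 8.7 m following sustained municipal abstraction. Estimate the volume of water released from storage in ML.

A = 4.98 mi² = 1.29 × 10^7 m²
ΔV = Sy × A × Δh = 0.15 × 1.29 × 10^7 m² × 8.7 m = 1.683 × 10^7 m³
ΔV = 1.683 × 10^7 m³ = 16830 ML

ΔV ≈ 16800 ML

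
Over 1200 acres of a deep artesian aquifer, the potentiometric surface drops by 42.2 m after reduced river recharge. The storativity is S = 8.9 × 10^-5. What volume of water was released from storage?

ΔV ≈ 18200 m³

A = 1200 acres = 4.856 × 10^6 m²
ΔV = S × A × Δh = 8.9 × 10^-5 × 4.856 × 10^6 m² × 42.2 m = 18240 m³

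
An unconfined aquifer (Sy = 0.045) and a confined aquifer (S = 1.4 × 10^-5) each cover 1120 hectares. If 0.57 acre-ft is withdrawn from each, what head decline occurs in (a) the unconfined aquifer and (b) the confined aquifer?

Δh_u ≈ 0.0014 m; Δh_c ≈ 4.48 m

A = 1120 hectares = 1.12 × 10^7 m²
ΔV = 0.57 acre-ft = 703.1 m³
Unconfined: Δh_u = ΔV/(Sy·A) = 703.1/(0.045 × 1.12 × 10^7) = 0.001395 m
Confined: Δh_c = ΔV/(S·A) = 703.1/(1.4 × 10^-5 × 1.12 × 10^7) = 4.484 m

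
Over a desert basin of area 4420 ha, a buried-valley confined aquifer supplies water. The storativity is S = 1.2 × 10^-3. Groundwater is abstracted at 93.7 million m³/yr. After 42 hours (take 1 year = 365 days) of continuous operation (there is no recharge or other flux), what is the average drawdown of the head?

Δh ≈ 8.47 m

A = 4420 ha = 4.42 × 10^7 m²
Q = 93.7 million m³/yr = 2.567 × 10^5 m³/d
t = 42 hours = 1.75 d
ΔV = Q × t = 2.567 × 10^5 m³/d × 1.75 d = 4.492 × 10^5 m³
Δh = ΔV / (S × A) = 4.492 × 10^5 / (0.0012 × 4.42 × 10^7) = 8.47 m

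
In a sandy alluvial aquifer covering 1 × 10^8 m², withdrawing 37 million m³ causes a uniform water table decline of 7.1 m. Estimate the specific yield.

ΔV = 37 million m³ = 3.7 × 10^7 m³
Sy = ΔV / (A × Δh) = 3.7 × 10^7 m³ / (1 × 10^8 m² × 7.1 m) = 0.05211

Sy ≈ 0.052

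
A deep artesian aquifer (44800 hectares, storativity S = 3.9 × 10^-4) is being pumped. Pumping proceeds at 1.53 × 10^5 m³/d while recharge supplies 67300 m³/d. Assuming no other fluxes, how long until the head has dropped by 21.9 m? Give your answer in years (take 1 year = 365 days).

A = 44800 hectares = 4.48 × 10^8 m²
ΔV = S × A × Δh = 3.9 × 10^-4 × 4.48 × 10^8 × 21.9 = 3.826 × 10^6 m³
Net withdrawal = 1.53 × 10^5 − 67300 = 85700 m³/d
t = ΔV / Q = 3.826 × 10^6 m³ / 85700 m³/d = 44.65 d
t = 44.65 d ≈ 0.1223 years

t ≈ 0.122 years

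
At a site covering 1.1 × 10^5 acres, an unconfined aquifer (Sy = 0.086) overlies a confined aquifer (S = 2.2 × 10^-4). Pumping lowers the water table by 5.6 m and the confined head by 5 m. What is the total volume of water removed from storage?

ΔV ≈ 2.15 × 10^8 m³

A = 1.1 × 10^5 acres = 4.452 × 10^8 m²
Unconfined: ΔV_u = Sy × A × Δh_u = 0.086 × 4.452 × 10^8 × 5.6 = 2.144 × 10^8 m³
Confined: ΔV_c = S × A × Δh_c = 2.2 × 10^-4 × 4.452 × 10^8 × 5 = 4.897 × 10^5 m³
Total ΔV = 2.144 × 10^8 + 4.897 × 10^5 = 2.149 × 10^8 m³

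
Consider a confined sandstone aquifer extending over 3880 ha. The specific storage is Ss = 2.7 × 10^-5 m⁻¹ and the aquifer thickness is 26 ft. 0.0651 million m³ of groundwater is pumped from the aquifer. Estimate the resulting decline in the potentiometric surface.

b = 26 ft = 7.925 m
S = Ss × b = 2.7 × 10^-5 m⁻¹ × 7.925 m = 2.14 × 10^-4
A = 3880 ha = 3.88 × 10^7 m²
ΔV = 0.0651 million m³ = 65100 m³
Δh = ΔV / (S × A) = 65100 m³ / (2.14 × 10^-4 × 3.88 × 10^7 m²) = 7.841 m

Δh ≈ 7.84 m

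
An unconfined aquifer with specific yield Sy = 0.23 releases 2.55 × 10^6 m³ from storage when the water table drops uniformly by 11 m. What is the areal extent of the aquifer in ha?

A = ΔV / (Sy × Δh) = 2.55 × 10^6 / (0.23 × 11) = 1.008 × 10^6 m²
A = 1.008 × 10^6 m² = 100.8 ha

A ≈ 101 ha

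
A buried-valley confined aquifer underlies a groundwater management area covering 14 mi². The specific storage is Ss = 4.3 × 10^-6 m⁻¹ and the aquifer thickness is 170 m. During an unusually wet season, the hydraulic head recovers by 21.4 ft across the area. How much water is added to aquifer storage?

ΔV ≈ 1.73 × 10^5 m³

S = Ss × b = 4.3 × 10^-6 m⁻¹ × 170 m = 7.31 × 10^-4
A = 14 mi² = 3.626 × 10^7 m²
Δh = 21.4 ft = 6.523 m
ΔV = S × A × Δh = 7.31 × 10^-4 × 3.626 × 10^7 m² × 6.523 m = 1.729 × 10^5 m³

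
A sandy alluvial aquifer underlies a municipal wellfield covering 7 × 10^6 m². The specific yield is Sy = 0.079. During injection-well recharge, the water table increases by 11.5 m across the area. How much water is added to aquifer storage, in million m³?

ΔV = Sy × A × Δh = 0.079 × 7 × 10^6 m² × 11.5 m = 6.359 × 10^6 m³
ΔV = 6.359 × 10^6 m³ = 6.359 million m³

ΔV ≈ 6.36 million m³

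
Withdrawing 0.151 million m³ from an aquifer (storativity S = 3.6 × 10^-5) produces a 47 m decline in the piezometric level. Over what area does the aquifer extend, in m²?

ΔV = 0.151 million m³ = 1.51 × 10^5 m³
A = ΔV / (S × Δh) = 1.51 × 10^5 / (3.6 × 10^-5 × 47) = 8.924 × 10^7 m²

A ≈ 8.92 × 10^7 m²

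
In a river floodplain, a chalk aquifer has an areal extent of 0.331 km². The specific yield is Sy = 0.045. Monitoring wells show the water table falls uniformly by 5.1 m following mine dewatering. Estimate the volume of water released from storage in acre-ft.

A = 0.331 km² = 3.31 × 10^5 m²
ΔV = Sy × A × Δh = 0.045 × 3.31 × 10^5 m² × 5.1 m = 75960 m³
ΔV = 75960 m³ = 61.59 acre-ft

ΔV ≈ 61.6 acre-ft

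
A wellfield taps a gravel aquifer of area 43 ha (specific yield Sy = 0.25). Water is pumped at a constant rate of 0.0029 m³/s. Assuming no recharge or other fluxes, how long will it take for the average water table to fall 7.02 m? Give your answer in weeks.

A = 43 ha = 4.3 × 10^5 m²
ΔV = Sy × A × Δh = 0.25 × 4.3 × 10^5 × 7.02 = 7.546 × 10^5 m³
Q = 0.0029 m³/s = 250.6 m³/d
t = ΔV / Q = 7.546 × 10^5 m³ / 250.6 m³/d = 3012 d
t = 3012 d ≈ 430.3 weeks

t ≈ 430 weeks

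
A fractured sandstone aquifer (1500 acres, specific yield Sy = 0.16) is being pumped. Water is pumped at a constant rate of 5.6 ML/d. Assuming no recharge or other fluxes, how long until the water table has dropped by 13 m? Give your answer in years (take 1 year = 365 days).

t ≈ 6.18 years

A = 1500 acres = 6.07 × 10^6 m²
ΔV = Sy × A × Δh = 0.16 × 6.07 × 10^6 × 13 = 1.263 × 10^7 m³
Q = 5.6 ML/d = 5600 m³/d
t = ΔV / Q = 1.263 × 10^7 m³ / 5600 m³/d = 2255 d
t = 2255 d ≈ 6.177 years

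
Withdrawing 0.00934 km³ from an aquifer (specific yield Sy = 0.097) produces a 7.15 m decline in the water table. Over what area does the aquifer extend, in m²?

ΔV = 0.00934 km³ = 9.34 × 10^6 m³
A = ΔV / (Sy × Δh) = 9.34 × 10^6 / (0.097 × 7.15) = 1.347 × 10^7 m²

A ≈ 1.35 × 10^7 m²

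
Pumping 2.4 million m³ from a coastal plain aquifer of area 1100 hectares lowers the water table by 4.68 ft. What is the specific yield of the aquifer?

A = 1100 hectares = 1.1 × 10^7 m²
Δh = 4.68 ft = 1.426 m
ΔV = 2.4 million m³ = 2.4 × 10^6 m³
Sy = ΔV / (A × Δh) = 2.4 × 10^6 m³ / (1.1 × 10^7 m² × 1.426 m) = 0.153

Sy ≈ 0.15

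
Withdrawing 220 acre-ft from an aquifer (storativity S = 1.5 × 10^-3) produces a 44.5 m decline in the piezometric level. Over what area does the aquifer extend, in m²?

A ≈ 4.07 × 10^6 m²

ΔV = 220 acre-ft = 2.714 × 10^5 m³
A = ΔV / (S × Δh) = 2.714 × 10^5 / (0.0015 × 44.5) = 4.065 × 10^6 m²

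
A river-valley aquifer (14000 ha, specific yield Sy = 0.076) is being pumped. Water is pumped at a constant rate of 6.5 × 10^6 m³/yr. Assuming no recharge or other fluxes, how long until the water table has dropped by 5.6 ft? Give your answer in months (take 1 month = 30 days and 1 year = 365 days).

A = 14000 ha = 1.4 × 10^8 m²
Δh = 5.6 ft = 1.707 m
ΔV = Sy × A × Δh = 0.076 × 1.4 × 10^8 × 1.707 = 1.816 × 10^7 m³
Q = 6.5 × 10^6 m³/yr = 17810 m³/d
t = ΔV / Q = 1.816 × 10^7 m³ / 17810 m³/d = 1020 d
t = 1020 d ≈ 33.99 months

t ≈ 34 months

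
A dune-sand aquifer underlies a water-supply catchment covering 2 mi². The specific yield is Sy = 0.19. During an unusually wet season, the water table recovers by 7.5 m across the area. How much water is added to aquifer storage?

ΔV ≈ 7.38 × 10^6 m³

A = 2 mi² = 5.18 × 10^6 m²
ΔV = Sy × A × Δh = 0.19 × 5.18 × 10^6 m² × 7.5 m = 7.381 × 10^6 m³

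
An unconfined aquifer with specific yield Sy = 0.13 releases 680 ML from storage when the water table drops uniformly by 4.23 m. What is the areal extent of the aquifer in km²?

A ≈ 1.24 km²

ΔV = 680 ML = 6.8 × 10^5 m³
A = ΔV / (Sy × Δh) = 6.8 × 10^5 / (0.13 × 4.23) = 1.237 × 10^6 m²
A = 1.237 × 10^6 m² = 1.237 km²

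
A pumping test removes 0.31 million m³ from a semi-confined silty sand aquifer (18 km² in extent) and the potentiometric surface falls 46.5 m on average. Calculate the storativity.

S ≈ 3.7 × 10^-4

A = 18 km² = 1.8 × 10^7 m²
ΔV = 0.31 million m³ = 3.1 × 10^5 m³
S = ΔV / (A × Δh) = 3.1 × 10^5 m³ / (1.8 × 10^7 m² × 46.5 m) = 3.704 × 10^-4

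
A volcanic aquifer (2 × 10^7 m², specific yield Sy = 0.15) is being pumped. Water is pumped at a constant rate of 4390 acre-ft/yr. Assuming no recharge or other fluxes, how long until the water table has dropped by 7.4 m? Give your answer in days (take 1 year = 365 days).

ΔV = Sy × A × Δh = 0.15 × 2 × 10^7 × 7.4 = 2.22 × 10^7 m³
Q = 4390 acre-ft/yr = 14840 m³/d
t = ΔV / Q = 2.22 × 10^7 m³ / 14840 m³/d = 1496 d

t ≈ 1500 days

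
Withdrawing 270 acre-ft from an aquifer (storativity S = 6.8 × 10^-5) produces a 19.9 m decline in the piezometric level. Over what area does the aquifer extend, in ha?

ΔV = 270 acre-ft = 3.33 × 10^5 m³
A = ΔV / (S × Δh) = 3.33 × 10^5 / (6.8 × 10^-5 × 19.9) = 2.461 × 10^8 m²
A = 2.461 × 10^8 m² = 24610 ha

A ≈ 24600 ha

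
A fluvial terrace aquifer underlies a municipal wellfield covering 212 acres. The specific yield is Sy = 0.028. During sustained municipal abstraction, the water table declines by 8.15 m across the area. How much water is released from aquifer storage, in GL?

A = 212 acres = 8.579 × 10^5 m²
ΔV = Sy × A × Δh = 0.028 × 8.579 × 10^5 m² × 8.15 m = 1.958 × 10^5 m³
ΔV = 1.958 × 10^5 m³ = 0.1958 GL

ΔV ≈ 0.196 GL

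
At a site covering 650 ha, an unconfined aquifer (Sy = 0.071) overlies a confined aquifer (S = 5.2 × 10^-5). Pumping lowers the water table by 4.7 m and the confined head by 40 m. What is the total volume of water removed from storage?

A = 650 ha = 6.5 × 10^6 m²
Unconfined: ΔV_u = Sy × A × Δh_u = 0.071 × 6.5 × 10^6 × 4.7 = 2.169 × 10^6 m³
Confined: ΔV_c = S × A × Δh_c = 5.2 × 10^-5 × 6.5 × 10^6 × 40 = 13520 m³
Total ΔV = 2.169 × 10^6 + 13520 = 2.183 × 10^6 m³

ΔV ≈ 2.18 × 10^6 m³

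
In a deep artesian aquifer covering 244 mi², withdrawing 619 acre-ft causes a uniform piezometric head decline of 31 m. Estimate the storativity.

S ≈ 3.9 × 10^-5

A = 244 mi² = 6.32 × 10^8 m²
ΔV = 619 acre-ft = 7.635 × 10^5 m³
S = ΔV / (A × Δh) = 7.635 × 10^5 m³ / (6.32 × 10^8 m² × 31 m) = 3.897 × 10^-5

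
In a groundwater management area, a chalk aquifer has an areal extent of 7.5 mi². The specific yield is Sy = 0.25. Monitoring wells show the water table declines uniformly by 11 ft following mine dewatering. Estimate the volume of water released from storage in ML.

ΔV ≈ 16300 ML

A = 7.5 mi² = 1.942 × 10^7 m²
Δh = 11 ft = 3.353 m
ΔV = Sy × A × Δh = 0.25 × 1.942 × 10^7 m² × 3.353 m = 1.628 × 10^7 m³
ΔV = 1.628 × 10^7 m³ = 16280 ML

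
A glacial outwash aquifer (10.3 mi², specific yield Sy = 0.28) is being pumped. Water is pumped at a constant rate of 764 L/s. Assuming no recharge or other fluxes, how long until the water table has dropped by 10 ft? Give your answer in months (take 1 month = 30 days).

A = 10.3 mi² = 2.668 × 10^7 m²
Δh = 10 ft = 3.048 m
ΔV = Sy × A × Δh = 0.28 × 2.668 × 10^7 × 3.048 = 2.277 × 10^7 m³
Q = 764 L/s = 66010 m³/d
t = ΔV / Q = 2.277 × 10^7 m³ / 66010 m³/d = 344.9 d
t = 344.9 d ≈ 11.5 months

t ≈ 11.5 months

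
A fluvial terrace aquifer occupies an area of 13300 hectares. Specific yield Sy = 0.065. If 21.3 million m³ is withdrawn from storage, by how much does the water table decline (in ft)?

A = 13300 hectares = 1.33 × 10^8 m²
ΔV = 21.3 million m³ = 2.13 × 10^7 m³
Δh = ΔV / (Sy × A) = 2.13 × 10^7 m³ / (0.065 × 1.33 × 10^8 m²) = 2.464 m
Δh = 2.464 m = 8.084 ft

Δh ≈ 8.08 ft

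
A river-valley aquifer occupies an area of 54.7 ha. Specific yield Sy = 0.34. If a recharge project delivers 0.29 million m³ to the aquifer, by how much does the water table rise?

A = 54.7 ha = 5.47 × 10^5 m²
ΔV = 0.29 million m³ = 2.9 × 10^5 m³
Δh = ΔV / (Sy × A) = 2.9 × 10^5 m³ / (0.34 × 5.47 × 10^5 m²) = 1.559 m

Δh ≈ 1.56 m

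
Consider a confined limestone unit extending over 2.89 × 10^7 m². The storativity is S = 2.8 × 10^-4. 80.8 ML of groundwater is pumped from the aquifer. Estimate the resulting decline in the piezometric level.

Δh ≈ 9.99 m

ΔV = 80.8 ML = 80800 m³
Δh = ΔV / (S × A) = 80800 m³ / (2.8 × 10^-4 × 2.89 × 10^7 m²) = 9.985 m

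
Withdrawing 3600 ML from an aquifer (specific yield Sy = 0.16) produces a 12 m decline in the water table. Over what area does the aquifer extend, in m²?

ΔV = 3600 ML = 3.6 × 10^6 m³
A = ΔV / (Sy × Δh) = 3.6 × 10^6 / (0.16 × 12) = 1.875 × 10^6 m²

A ≈ 1.88 × 10^6 m²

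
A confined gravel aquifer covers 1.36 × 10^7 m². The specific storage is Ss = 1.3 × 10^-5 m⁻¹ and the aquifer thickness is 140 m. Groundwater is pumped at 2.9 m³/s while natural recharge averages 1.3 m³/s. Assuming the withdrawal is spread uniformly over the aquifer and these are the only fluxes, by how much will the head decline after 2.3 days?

Δh ≈ 12.8 m

S = Ss × b = 1.3 × 10^-5 m⁻¹ × 140 m = 1.82 × 10^-3
Net abstraction = 2.9 − 1.3 = 1.6 m³/s
Q_net = 1.6 m³/s = 1.382 × 10^5 m³/d
ΔV = Q × t = 1.382 × 10^5 m³/d × 2.3 d = 3.18 × 10^5 m³
Δh = ΔV / (S × A) = 3.18 × 10^5 / (0.00182 × 1.36 × 10^7) = 12.85 m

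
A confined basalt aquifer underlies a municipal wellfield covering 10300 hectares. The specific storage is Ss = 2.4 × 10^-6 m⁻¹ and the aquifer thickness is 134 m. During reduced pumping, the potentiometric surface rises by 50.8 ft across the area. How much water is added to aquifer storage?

S = Ss × b = 2.4 × 10^-6 m⁻¹ × 134 m = 3.216 × 10^-4
A = 10300 hectares = 1.03 × 10^8 m²
Δh = 50.8 ft = 15.48 m
ΔV = S × A × Δh = 3.216 × 10^-4 × 1.03 × 10^8 m² × 15.48 m = 5.129 × 10^5 m³

ΔV ≈ 5.13 × 10^5 m³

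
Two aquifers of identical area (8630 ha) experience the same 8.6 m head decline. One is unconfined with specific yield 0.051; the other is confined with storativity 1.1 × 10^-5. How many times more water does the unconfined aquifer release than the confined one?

A = 8630 ha = 8.63 × 10^7 m²
Unconfined: ΔV_u = Sy × A × Δh = 0.051 × 8.63 × 10^7 × 8.6 = 3.785 × 10^7 m³
Confined: ΔV_c = S × A × Δh = 1.1 × 10^-5 × 8.63 × 10^7 × 8.6 = 8164 m³
Ratio = ΔV_u / ΔV_c = Sy / S = 0.051 / 1.1 × 10^-5 = 4636

ΔV_u / ΔV_c ≈ 4640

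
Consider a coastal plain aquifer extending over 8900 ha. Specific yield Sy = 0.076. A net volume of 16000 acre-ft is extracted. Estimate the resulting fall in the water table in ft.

Δh ≈ 9.57 ft

A = 8900 ha = 8.9 × 10^7 m²
ΔV = 16000 acre-ft = 1.974 × 10^7 m³
Δh = ΔV / (Sy × A) = 1.974 × 10^7 m³ / (0.076 × 8.9 × 10^7 m²) = 2.918 m
Δh = 2.918 m = 9.573 ft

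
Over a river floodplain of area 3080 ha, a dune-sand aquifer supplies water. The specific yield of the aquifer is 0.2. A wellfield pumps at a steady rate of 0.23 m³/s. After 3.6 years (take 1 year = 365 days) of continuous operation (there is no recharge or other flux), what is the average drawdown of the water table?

A = 3080 ha = 3.08 × 10^7 m²
Q = 0.23 m³/s = 19870 m³/d
t = 3.6 years = 1314 d
ΔV = Q × t = 19870 m³/d × 1314 d = 2.611 × 10^7 m³
Δh = ΔV / (Sy × A) = 2.611 × 10^7 / (0.2 × 3.08 × 10^7) = 4.239 m

Δh ≈ 4.24 m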